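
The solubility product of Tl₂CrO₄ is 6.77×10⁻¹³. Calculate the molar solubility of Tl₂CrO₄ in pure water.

Tl₂CrO₄(s) ⇌ 2 Tl⁺(aq) + CrO₄²⁻(aq)
If s mol/L of Tl₂CrO₄ dissolves, [Tl⁺] = 2s and [CrO₄²⁻] = s.
Ksp = [Tl⁺]^2[CrO₄²⁻] = (2s)^2 · s = 4s^3
4s^3 = 6.77×10⁻¹³  ⇒  s^3 = 1.69×10⁻¹³
s = (1.69×10⁻¹³)^(1/3) = 5.53×10⁻⁵ M

5.53×10⁻⁵ M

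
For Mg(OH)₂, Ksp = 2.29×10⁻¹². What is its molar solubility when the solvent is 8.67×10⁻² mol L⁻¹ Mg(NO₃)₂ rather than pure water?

2.57×10⁻⁶ M

Mg(OH)₂(s) ⇌ Mg²⁺(aq) + 2 OH⁻(aq)
The solution already contains Mg²⁺ at 8.67×10⁻² mol L⁻¹. Let s be the molar solubility of Mg(OH)₂.
[Mg²⁺] ≈ 8.67×10⁻² mol L⁻¹ (common ion dominates); [OH⁻] = 2s.
Ksp = [Mg²⁺][OH⁻]^2 = (8.67×10⁻²)(2s)^2
(2s)^2 = 2.29×10⁻¹² / (8.67×10⁻²) = 2.64×10⁻¹¹
s = 2.57×10⁻⁶ mol L⁻¹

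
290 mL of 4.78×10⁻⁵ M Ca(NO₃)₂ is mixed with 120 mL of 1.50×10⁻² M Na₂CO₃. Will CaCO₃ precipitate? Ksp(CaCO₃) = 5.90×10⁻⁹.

Yes

After mixing, V = 290 mL + 120 mL = 410 mL.
[Ca²⁺] = (4.78×10⁻⁵)(290)/410 = 3.38×10⁻⁵ M
[CO₃²⁻] = (1.50×10⁻²)(120)/410 = 4.39×10⁻³ M
Q = [Ca²⁺][CO₃²⁻] = 1.48×10⁻⁷
Because Q > Ksp (1.48×10⁻⁷ vs 5.90×10⁻⁹), a precipitate of CaCO₃ forms.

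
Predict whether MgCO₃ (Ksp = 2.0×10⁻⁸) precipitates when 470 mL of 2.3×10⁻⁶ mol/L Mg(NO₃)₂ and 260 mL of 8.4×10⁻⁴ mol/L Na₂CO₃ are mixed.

After mixing, V = 470 mL + 260 mL = 730 mL.
[Mg²⁺] = (2.3×10⁻⁶)(470)/730 = 1.5×10⁻⁶ mol/L
[CO₃²⁻] = (8.4×10⁻⁴)(260)/730 = 3.0×10⁻⁴ mol/L
Q = [Mg²⁺][CO₃²⁻] = 4.4×10⁻¹⁰
Since Q (4.4×10⁻¹⁰) is less than Ksp (2.0×10⁻⁸), no MgCO₃ precipitates.

No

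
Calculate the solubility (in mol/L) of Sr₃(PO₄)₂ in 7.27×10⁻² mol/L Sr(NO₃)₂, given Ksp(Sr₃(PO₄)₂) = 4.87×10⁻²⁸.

5.63×10⁻¹³ M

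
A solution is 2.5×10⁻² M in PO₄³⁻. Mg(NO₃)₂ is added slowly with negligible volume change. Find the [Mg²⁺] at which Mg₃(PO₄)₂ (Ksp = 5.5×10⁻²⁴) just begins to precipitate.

2.1×10⁻⁷ M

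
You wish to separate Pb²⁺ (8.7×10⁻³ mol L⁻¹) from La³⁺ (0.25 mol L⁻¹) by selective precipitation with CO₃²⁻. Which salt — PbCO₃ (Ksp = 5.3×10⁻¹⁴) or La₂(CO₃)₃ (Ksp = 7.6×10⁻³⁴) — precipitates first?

Precipitation of each salt begins when its ion product equals Ksp.
For PbCO₃: [CO₃²⁻] = (Ksp/[Pb²⁺]) = 6.1×10⁻¹² mol L⁻¹
For La₂(CO₃)₃: [CO₃²⁻] = (Ksp/[La³⁺]^2)^(1/3) = 2.3×10⁻¹¹ mol L⁻¹
Since PbCO₃ needs less CO₃²⁻ to reach saturation, it precipitates first.

PbCO₃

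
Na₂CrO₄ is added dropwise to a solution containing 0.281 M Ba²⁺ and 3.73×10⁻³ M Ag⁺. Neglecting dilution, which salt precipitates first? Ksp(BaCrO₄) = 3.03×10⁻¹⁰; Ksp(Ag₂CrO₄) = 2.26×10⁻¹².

BaCrO₄

A salt starts to precipitate once the ion product Q reaches its Ksp.
For BaCrO₄: [CrO₄²⁻] = (Ksp/[Ba²⁺]) = 1.08×10⁻⁹ M
For Ag₂CrO₄: [CrO₄²⁻] = (Ksp/[Ag⁺]^2) = 1.62×10⁻⁷ M
BaCrO₄ requires the lower [CrO₄²⁻], so it precipitates first.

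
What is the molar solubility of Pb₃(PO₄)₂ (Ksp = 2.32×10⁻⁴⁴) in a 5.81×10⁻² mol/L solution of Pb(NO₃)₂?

5.44×10⁻²¹ M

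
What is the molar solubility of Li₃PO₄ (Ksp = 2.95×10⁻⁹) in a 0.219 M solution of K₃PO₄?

7.93×10⁻⁴ M

Li₃PO₄(s) ⇌ 3 Li⁺(aq) + PO₄³⁻(aq)
With PO₄³⁻ already at 0.219 M and s small, take [PO₄³⁻] ≈ 0.219 M and [Li⁺] = 3s.
Ksp = [Li⁺]^3[PO₄³⁻] = (3s)^3(0.219)
(3s)^3 = 2.95×10⁻⁹ / (0.219) = 1.35×10⁻⁸
s = 7.93×10⁻⁴ M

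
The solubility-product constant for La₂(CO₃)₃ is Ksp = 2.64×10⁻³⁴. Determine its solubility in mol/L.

7.54×10⁻⁸ M

La₂(CO₃)₃(s) ⇌ 2 La³⁺(aq) + 3 CO₃²⁻(aq)
For each mole of La₂(CO₃)₃ that dissolves per liter, [La³⁺] = 2s and [CO₃²⁻] = 3s; let s denote this solubility.
Ksp = [La³⁺]^2[CO₃²⁻]^3 = (2s)^2 · (3s)^3 = 108s^5
108s^5 = 2.64×10⁻³⁴  ⇒  s^5 = 2.44×10⁻³⁶
s = (2.44×10⁻³⁶)^(1/5) = 7.54×10⁻⁸ mol L⁻¹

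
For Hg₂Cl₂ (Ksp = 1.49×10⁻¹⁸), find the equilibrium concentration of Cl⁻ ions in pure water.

Hg₂Cl₂(s) ⇌ Hg₂²⁺(aq) + 2 Cl⁻(aq)
Let s be the molar solubility. Then [Hg₂²⁺] = s and [Cl⁻] = 2s.
Ksp = [Hg₂²⁺][Cl⁻]^2 = s · (2s)^2 = 4s^3 = 1.49×10⁻¹⁸
s = 7.20×10⁻⁷ mol L⁻¹
[Cl⁻] = 2s = 1.44×10⁻⁶ mol L⁻¹

1.44×10⁻⁶ M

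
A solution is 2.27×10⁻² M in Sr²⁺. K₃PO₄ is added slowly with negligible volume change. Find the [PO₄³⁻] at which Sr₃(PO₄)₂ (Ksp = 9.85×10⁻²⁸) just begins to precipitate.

9.18×10⁻¹² M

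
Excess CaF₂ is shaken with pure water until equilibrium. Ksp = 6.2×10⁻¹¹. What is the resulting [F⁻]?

CaF₂(s) ⇌ Ca²⁺(aq) + 2 F⁻(aq)
For each mole of CaF₂ that dissolves per liter, [Ca²⁺] = s and [F⁻] = 2s; let s denote this solubility.
Ksp = [Ca²⁺][F⁻]^2 = s · (2s)^2 = 4s^3 = 6.2×10⁻¹¹
s = 2.5×10⁻⁴ mol L⁻¹
[F⁻] = 2s = 5.0×10⁻⁴ mol L⁻¹

5.0×10⁻⁴ M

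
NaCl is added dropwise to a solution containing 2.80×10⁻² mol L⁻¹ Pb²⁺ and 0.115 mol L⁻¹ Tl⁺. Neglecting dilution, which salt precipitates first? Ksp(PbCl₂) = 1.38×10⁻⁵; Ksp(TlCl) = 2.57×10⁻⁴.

TlCl

Precipitation begins when Q = Ksp.
For PbCl₂: [Cl⁻] = (Ksp/[Pb²⁺])^(1/2) = 2.22×10⁻² mol L⁻¹
For TlCl: [Cl⁻] = (Ksp/[Tl⁺]) = 2.23×10⁻³ mol L⁻¹
Since TlCl needs less Cl⁻ to reach saturation, it precipitates first.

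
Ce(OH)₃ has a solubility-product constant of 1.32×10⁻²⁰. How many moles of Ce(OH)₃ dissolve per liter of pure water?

Ce(OH)₃(s) ⇌ Ce³⁺(aq) + 3 OH⁻(aq)
With molar solubility s: [Ce³⁺] = s, [OH⁻] = 3s.
Ksp = [Ce³⁺][OH⁻]^3 = s · (3s)^3 = 27s^4
27s^4 = 1.32×10⁻²⁰  ⇒  s^4 = 4.89×10⁻²²
Taking the 4th root, s = 4.70×10⁻⁶ mol/L.

4.70×10⁻⁶ M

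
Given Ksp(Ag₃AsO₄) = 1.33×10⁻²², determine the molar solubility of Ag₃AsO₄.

Ag₃AsO₄(s) ⇌ 3 Ag⁺(aq) + AsO₄³⁻(aq)
With molar solubility s: [Ag⁺] = 3s, [AsO₄³⁻] = s.
Ksp = [Ag⁺]^3[AsO₄³⁻] = (3s)^3 · s = 27s^4
27s^4 = 1.33×10⁻²²  ⇒  s^4 = 4.93×10⁻²⁴
s = 1.49×10⁻⁶ mol/L

1.49×10⁻⁶ M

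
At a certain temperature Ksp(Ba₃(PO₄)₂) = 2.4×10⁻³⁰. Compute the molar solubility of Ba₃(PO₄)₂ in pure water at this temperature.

4.7×10⁻⁷ M

Ba₃(PO₄)₂(s) ⇌ 3 Ba²⁺(aq) + 2 PO₄³⁻(aq)
If s mol/L of Ba₃(PO₄)₂ dissolves, [Ba²⁺] = 3s and [PO₄³⁻] = 2s.
Ksp = [Ba²⁺]^3[PO₄³⁻]^2 = (3s)^3 · (2s)^2 = 108s^5
108s^5 = 2.4×10⁻³⁰  ⇒  s^5 = 2.2×10⁻³²
Taking the 5th root, s = 4.7×10⁻⁷ mol/L.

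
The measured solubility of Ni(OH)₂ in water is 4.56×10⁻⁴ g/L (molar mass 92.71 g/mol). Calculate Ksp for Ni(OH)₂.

Ksp = 4.76×10⁻¹⁶

s = (4.56×10⁻⁴ g L⁻¹)/(92.71 g mol⁻¹) = 4.9186×10⁻⁶ M
Ni(OH)₂(s) ⇌ Ni²⁺(aq) + 2 OH⁻(aq)
For each mole of Ni(OH)₂ that dissolves per liter, [Ni²⁺] = s and [OH⁻] = 2s; let s denote this solubility.
Ksp = [Ni²⁺][OH⁻]^2 = s · (2s)^2 = 4s^3
Ksp = 4 × (4.9186×10⁻⁶)^3 = 4.76×10⁻¹⁶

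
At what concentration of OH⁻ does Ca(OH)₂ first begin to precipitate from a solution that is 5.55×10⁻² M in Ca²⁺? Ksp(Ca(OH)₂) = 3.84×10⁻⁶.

8.32×10⁻³ M

Precipitation begins when Q = Ksp.
Ca(OH)₂(s) ⇌ Ca²⁺(aq) + 2 OH⁻(aq)
Ksp = [Ca²⁺][OH⁻]^2 = [OH⁻]^2(5.55×10⁻²)
[OH⁻]^2 = 3.84×10⁻⁶ / (5.55×10⁻²) = 6.92×10⁻⁵
[OH⁻] = 8.32×10⁻³ M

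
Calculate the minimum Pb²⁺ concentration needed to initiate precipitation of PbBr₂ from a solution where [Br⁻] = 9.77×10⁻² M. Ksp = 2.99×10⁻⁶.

Each salt precipitates once Q = Ksp for that salt.
PbBr₂(s) ⇌ Pb²⁺(aq) + 2 Br⁻(aq)
Ksp = [Pb²⁺][Br⁻]^2 = [Pb²⁺](9.77×10⁻²)^2
[Pb²⁺] = 2.99×10⁻⁶ / (9.77×10⁻²)^2 = 3.13×10⁻⁴
[Pb²⁺] = 3.13×10⁻⁴ M

3.13×10⁻⁴ M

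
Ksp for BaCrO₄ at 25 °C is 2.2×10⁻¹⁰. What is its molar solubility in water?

BaCrO₄(s) ⇌ Ba²⁺(aq) + CrO₄²⁻(aq)
Let s be the molar solubility. Then [Ba²⁺] = s and [CrO₄²⁻] = s.
Ksp = [Ba²⁺][CrO₄²⁻] = s · s = s^2
s^2 = 2.2×10⁻¹⁰
Taking the 2nd root, s = 1.5×10⁻⁵ mol/L.

1.5×10⁻⁵ M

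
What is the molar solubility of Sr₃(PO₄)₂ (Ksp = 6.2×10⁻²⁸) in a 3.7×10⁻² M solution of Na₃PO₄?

Sr₃(PO₄)₂(s) ⇌ 3 Sr²⁺(aq) + 2 PO₄³⁻(aq)
The solution already contains PO₄³⁻ at 3.7×10⁻² M. Let s be the molar solubility of Sr₃(PO₄)₂.
[PO₄³⁻] ≈ 3.7×10⁻² M (common ion dominates); [Sr²⁺] = 3s.
Ksp = [Sr²⁺]^3[PO₄³⁻]^2 = (3s)^3(3.7×10⁻²)^2
(3s)^3 = 6.2×10⁻²⁸ / (3.7×10⁻²)^2 = 4.5×10⁻²⁵
s = 2.6×10⁻⁹ M

2.6×10⁻⁹ M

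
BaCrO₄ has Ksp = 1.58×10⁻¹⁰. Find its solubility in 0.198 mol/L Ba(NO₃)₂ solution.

7.98×10⁻¹⁰ M

BaCrO₄(s) ⇌ Ba²⁺(aq) + CrO₄²⁻(aq)
Let s be the solubility of BaCrO₄ here. The common ion gives [Ba²⁺] ≈ 0.198 mol/L, and [CrO₄²⁻] = s.
Ksp = [Ba²⁺][CrO₄²⁻] = (0.198)s
s = 1.58×10⁻¹⁰ / (0.198) = 7.98×10⁻¹⁰
s = 7.98×10⁻¹⁰ mol/L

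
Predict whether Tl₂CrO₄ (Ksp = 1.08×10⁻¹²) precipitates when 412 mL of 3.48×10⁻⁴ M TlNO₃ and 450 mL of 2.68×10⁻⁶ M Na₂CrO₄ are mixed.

The combined volume is 862 mL.
[Tl⁺] = (3.48×10⁻⁴)(412)/862 = 1.66×10⁻⁴ M
[CrO₄²⁻] = (2.68×10⁻⁶)(450)/862 = 1.40×10⁻⁶ M
Q = [Tl⁺]^2[CrO₄²⁻] = 3.87×10⁻¹⁴
Q = 3.87×10⁻¹⁴ < Ksp = 1.08×10⁻¹², so the solution is unsaturated and no precipitate forms.

No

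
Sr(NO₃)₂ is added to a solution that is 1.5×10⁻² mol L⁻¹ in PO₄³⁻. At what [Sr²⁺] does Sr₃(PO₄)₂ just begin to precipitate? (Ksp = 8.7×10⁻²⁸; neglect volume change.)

1.6×10⁻⁸ M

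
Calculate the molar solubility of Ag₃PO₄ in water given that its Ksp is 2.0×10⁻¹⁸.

1.6×10⁻⁵ M

Ag₃PO₄(s) ⇌ 3 Ag⁺(aq) + PO₄³⁻(aq)
With molar solubility s: [Ag⁺] = 3s, [PO₄³⁻] = s.
Ksp = [Ag⁺]^3[PO₄³⁻] = (3s)^3 · s = 27s^4
27s^4 = 2.0×10⁻¹⁸  ⇒  s^4 = 7.4×10⁻²⁰
Taking the 4th root, s = 1.6×10⁻⁵ M.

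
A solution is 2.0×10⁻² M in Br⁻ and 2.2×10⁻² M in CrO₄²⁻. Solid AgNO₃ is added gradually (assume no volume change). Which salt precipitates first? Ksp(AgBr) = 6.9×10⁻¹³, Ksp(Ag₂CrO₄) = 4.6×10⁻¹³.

AgBr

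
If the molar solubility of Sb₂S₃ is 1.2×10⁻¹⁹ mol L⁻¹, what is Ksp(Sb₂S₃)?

Ksp = 2.7×10⁻⁹³

Sb₂S₃(s) ⇌ 2 Sb³⁺(aq) + 3 S²⁻(aq)
If s mol/L of Sb₂S₃ dissolves, [Sb³⁺] = 2s and [S²⁻] = 3s.
Ksp = [Sb³⁺]^2[S²⁻]^3 = (2s)^2 · (3s)^3 = 108s^5
Ksp = 108 × (1.2×10⁻¹⁹)^5 = 2.7×10⁻⁹³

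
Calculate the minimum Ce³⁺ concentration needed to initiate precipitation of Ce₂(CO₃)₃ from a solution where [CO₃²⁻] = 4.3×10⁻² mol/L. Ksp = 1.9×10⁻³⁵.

4.9×10⁻¹⁶ M

Each salt precipitates once Q = Ksp for that salt.
Ce₂(CO₃)₃(s) ⇌ 2 Ce³⁺(aq) + 3 CO₃²⁻(aq)
Ksp = [Ce³⁺]^2[CO₃²⁻]^3 = [Ce³⁺]^2(4.3×10⁻²)^3
[Ce³⁺]^2 = 1.9×10⁻³⁵ / (4.3×10⁻²)^3 = 2.4×10⁻³¹
[Ce³⁺] = 4.9×10⁻¹⁶ mol/L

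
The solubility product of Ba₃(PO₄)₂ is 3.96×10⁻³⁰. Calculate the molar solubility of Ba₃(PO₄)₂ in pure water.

5.16×10⁻⁷ M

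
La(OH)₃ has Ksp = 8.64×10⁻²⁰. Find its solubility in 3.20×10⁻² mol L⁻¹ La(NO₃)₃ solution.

La(OH)₃(s) ⇌ La³⁺(aq) + 3 OH⁻(aq)
With La³⁺ already at 3.20×10⁻² mol L⁻¹ and s small, take [La³⁺] ≈ 3.20×10⁻² mol L⁻¹ and [OH⁻] = 3s.
Ksp = [La³⁺][OH⁻]^3 = (3.20×10⁻²)(3s)^3
(3s)^3 = 8.64×10⁻²⁰ / (3.20×10⁻²) = 2.70×10⁻¹⁸
s = 4.64×10⁻⁷ mol L⁻¹

4.64×10⁻⁷ M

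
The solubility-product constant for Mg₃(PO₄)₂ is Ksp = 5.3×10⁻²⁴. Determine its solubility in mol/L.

8.7×10⁻⁶ M

Mg₃(PO₄)₂(s) ⇌ 3 Mg²⁺(aq) + 2 PO₄³⁻(aq)
Call the molar solubility s, so that [Mg²⁺] = 3s and [PO₄³⁻] = 2s.
Ksp = [Mg²⁺]^3[PO₄³⁻]^2 = (3s)^3 · (2s)^2 = 108s^5
108s^5 = 5.3×10⁻²⁴  ⇒  s^5 = 4.9×10⁻²⁶
s = 8.7×10⁻⁶ mol L⁻¹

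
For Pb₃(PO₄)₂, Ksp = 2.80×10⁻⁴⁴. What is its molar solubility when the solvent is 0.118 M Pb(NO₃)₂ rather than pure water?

2.06×10⁻²¹ M

Pb₃(PO₄)₂(s) ⇌ 3 Pb²⁺(aq) + 2 PO₄³⁻(aq)
Let s be the solubility of Pb₃(PO₄)₂ here. The common ion gives [Pb²⁺] ≈ 0.118 M, and [PO₄³⁻] = 2s.
Ksp = [Pb²⁺]^3[PO₄³⁻]^2 = (0.118)^3(2s)^2
(2s)^2 = 2.80×10⁻⁴⁴ / (0.118)^3 = 1.70×10⁻⁴¹
s = 2.06×10⁻²¹ M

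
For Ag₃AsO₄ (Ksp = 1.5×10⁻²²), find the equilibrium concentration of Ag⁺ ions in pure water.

4.6×10⁻⁶ M

Ag₃AsO₄(s) ⇌ 3 Ag⁺(aq) + AsO₄³⁻(aq)
Call the molar solubility s, so that [Ag⁺] = 3s and [AsO₄³⁻] = s.
Ksp = [Ag⁺]^3[AsO₄³⁻] = (3s)^3 · s = 27s^4 = 1.5×10⁻²²
s = 1.5×10⁻⁶ mol/L
[Ag⁺] = 3s = 4.6×10⁻⁶ mol/L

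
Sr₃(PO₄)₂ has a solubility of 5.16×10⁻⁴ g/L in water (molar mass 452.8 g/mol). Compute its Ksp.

Ksp = 2.08×10⁻²⁸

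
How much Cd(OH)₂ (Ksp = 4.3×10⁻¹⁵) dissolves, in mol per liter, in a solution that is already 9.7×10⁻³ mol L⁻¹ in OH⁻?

4.6×10⁻¹¹ M

Cd(OH)₂(s) ⇌ Cd²⁺(aq) + 2 OH⁻(aq)
Let s be the solubility of Cd(OH)₂ here. The common ion gives [OH⁻] ≈ 9.7×10⁻³ mol L⁻¹, and [Cd²⁺] = s.
Ksp = [Cd²⁺][OH⁻]^2 = s(9.7×10⁻³)^2
s = 4.3×10⁻¹⁵ / (9.7×10⁻³)^2 = 4.6×10⁻¹¹
s = 4.6×10⁻¹¹ mol L⁻¹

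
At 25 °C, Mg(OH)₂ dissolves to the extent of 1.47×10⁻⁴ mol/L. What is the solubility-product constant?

Mg(OH)₂(s) ⇌ Mg²⁺(aq) + 2 OH⁻(aq)
Let s be the molar solubility. Then [Mg²⁺] = s and [OH⁻] = 2s.
Ksp = [Mg²⁺][OH⁻]^2 = s · (2s)^2 = 4s^3
Ksp = 4 × (1.47×10⁻⁴)^3 = 1.27×10⁻¹¹

Ksp = 1.27×10⁻¹¹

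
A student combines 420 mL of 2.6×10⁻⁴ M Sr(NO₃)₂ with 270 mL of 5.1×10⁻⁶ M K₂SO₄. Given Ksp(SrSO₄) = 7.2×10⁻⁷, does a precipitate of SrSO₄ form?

Total volume after mixing = 420 + 270 = 690 mL.
[Sr²⁺] = (2.6×10⁻⁴)(420)/690 = 1.6×10⁻⁴ M
[SO₄²⁻] = (5.1×10⁻⁶)(270)/690 = 2.0×10⁻⁶ M
Q = [Sr²⁺][SO₄²⁻] = 3.2×10⁻¹⁰
Since Q (3.2×10⁻¹⁰) is less than Ksp (7.2×10⁻⁷), no SrSO₄ precipitates.

No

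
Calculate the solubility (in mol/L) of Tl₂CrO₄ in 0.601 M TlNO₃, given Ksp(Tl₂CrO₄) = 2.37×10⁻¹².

6.56×10⁻¹² M

Tl₂CrO₄(s) ⇌ 2 Tl⁺(aq) + CrO₄²⁻(aq)
The solution already contains Tl⁺ at 0.601 M. Let s be the molar solubility of Tl₂CrO₄.
[Tl⁺] ≈ 0.601 M (common ion dominates); [CrO₄²⁻] = s.
Ksp = [Tl⁺]^2[CrO₄²⁻] = (0.601)^2s
s = 2.37×10⁻¹² / (0.601)^2 = 6.56×10⁻¹²
s = 6.56×10⁻¹² M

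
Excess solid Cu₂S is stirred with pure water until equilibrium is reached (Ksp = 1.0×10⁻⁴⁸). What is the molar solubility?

6.3×10⁻¹⁷ M

Cu₂S(s) ⇌ 2 Cu⁺(aq) + S²⁻(aq)
Call the molar solubility s, so that [Cu⁺] = 2s and [S²⁻] = s.
Ksp = [Cu⁺]^2[S²⁻] = (2s)^2 · s = 4s^3
4s^3 = 1.0×10⁻⁴⁸  ⇒  s^3 = 2.5×10⁻⁴⁹
Taking the 3rd root, s = 6.3×10⁻¹⁷ M.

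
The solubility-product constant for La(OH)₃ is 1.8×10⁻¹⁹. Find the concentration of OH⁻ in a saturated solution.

2.7×10⁻⁵ M

La(OH)₃(s) ⇌ La³⁺(aq) + 3 OH⁻(aq)
Call the molar solubility s, so that [La³⁺] = s and [OH⁻] = 3s.
Ksp = [La³⁺][OH⁻]^3 = s · (3s)^3 = 27s^4 = 1.8×10⁻¹⁹
s = 9.0×10⁻⁶ mol L⁻¹
[OH⁻] = 3s = 2.7×10⁻⁵ mol L⁻¹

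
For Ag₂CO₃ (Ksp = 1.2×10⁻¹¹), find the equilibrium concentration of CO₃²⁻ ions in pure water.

Ag₂CO₃(s) ⇌ 2 Ag⁺(aq) + CO₃²⁻(aq)
With molar solubility s: [Ag⁺] = 2s, [CO₃²⁻] = s.
Ksp = [Ag⁺]^2[CO₃²⁻] = (2s)^2 · s = 4s^3 = 1.2×10⁻¹¹
s = 1.4×10⁻⁴ mol L⁻¹
[CO₃²⁻] = s = 1.4×10⁻⁴ mol L⁻¹

1.4×10⁻⁴ M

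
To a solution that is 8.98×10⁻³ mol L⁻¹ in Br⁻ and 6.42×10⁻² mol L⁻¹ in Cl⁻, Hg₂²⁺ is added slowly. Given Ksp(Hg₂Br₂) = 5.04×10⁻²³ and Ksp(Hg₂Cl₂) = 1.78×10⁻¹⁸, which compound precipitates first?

Hg₂Br₂

The threshold for precipitation is Q = Ksp.
For Hg₂Br₂: [Hg₂²⁺] = (Ksp/[Br⁻]^2) = 6.25×10⁻¹⁹ mol L⁻¹
For Hg₂Cl₂: [Hg₂²⁺] = (Ksp/[Cl⁻]^2) = 4.32×10⁻¹⁶ mol L⁻¹
The smaller threshold [Hg₂²⁺] is reached first, so Hg₂Br₂ precipitates first.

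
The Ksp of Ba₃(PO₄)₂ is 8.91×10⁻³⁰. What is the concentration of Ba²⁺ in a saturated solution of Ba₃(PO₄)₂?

Ba₃(PO₄)₂(s) ⇌ 3 Ba²⁺(aq) + 2 PO₄³⁻(aq)
Let s be the molar solubility. Then [Ba²⁺] = 3s and [PO₄³⁻] = 2s.
Ksp = [Ba²⁺]^3[PO₄³⁻]^2 = (3s)^3 · (2s)^2 = 108s^5 = 8.91×10⁻³⁰
s = 6.07×10⁻⁷ mol L⁻¹
[Ba²⁺] = 3s = 1.82×10⁻⁶ mol L⁻¹

1.82×10⁻⁶ M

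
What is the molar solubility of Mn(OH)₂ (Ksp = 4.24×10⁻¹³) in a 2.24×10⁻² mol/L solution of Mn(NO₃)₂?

Mn(OH)₂(s) ⇌ Mn²⁺(aq) + 2 OH⁻(aq)
Let s be the solubility of Mn(OH)₂ here. The common ion gives [Mn²⁺] ≈ 2.24×10⁻² mol/L, and [OH⁻] = 2s.
Ksp = [Mn²⁺][OH⁻]^2 = (2.24×10⁻²)(2s)^2
(2s)^2 = 4.24×10⁻¹³ / (2.24×10⁻²) = 1.89×10⁻¹¹
s = 2.18×10⁻⁶ mol/L

2.18×10⁻⁶ M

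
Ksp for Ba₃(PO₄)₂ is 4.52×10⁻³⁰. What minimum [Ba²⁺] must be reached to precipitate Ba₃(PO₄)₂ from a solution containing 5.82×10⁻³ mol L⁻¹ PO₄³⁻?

The threshold for precipitation is Q = Ksp.
Ba₃(PO₄)₂(s) ⇌ 3 Ba²⁺(aq) + 2 PO₄³⁻(aq)
Ksp = [Ba²⁺]^3[PO₄³⁻]^2 = [Ba²⁺]^3(5.82×10⁻³)^2
[Ba²⁺]^3 = 4.52×10⁻³⁰ / (5.82×10⁻³)^2 = 1.33×10⁻²⁵
[Ba²⁺] = 5.11×10⁻⁹ mol L⁻¹

5.11×10⁻⁹ M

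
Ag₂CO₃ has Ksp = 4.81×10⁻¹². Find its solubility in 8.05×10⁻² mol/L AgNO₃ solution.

Ag₂CO₃(s) ⇌ 2 Ag⁺(aq) + CO₃²⁻(aq)
With Ag⁺ already at 8.05×10⁻² mol/L and s small, take [Ag⁺] ≈ 8.05×10⁻² mol/L and [CO₃²⁻] = s.
Ksp = [Ag⁺]^2[CO₃²⁻] = (8.05×10⁻²)^2s
s = 4.81×10⁻¹² / (8.05×10⁻²)^2 = 7.42×10⁻¹⁰
s = 7.42×10⁻¹⁰ mol/L

7.42×10⁻¹⁰ M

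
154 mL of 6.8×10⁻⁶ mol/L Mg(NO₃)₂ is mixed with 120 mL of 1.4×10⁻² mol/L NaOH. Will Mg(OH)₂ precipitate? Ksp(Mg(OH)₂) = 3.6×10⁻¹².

After mixing, V = 154 mL + 120 mL = 274 mL.
[Mg²⁺] = (6.8×10⁻⁶)(154)/274 = 3.8×10⁻⁶ mol/L
[OH⁻] = (1.4×10⁻²)(120)/274 = 6.1×10⁻³ mol/L
Q = [Mg²⁺][OH⁻]^2 = 1.4×10⁻¹⁰
Q = 1.4×10⁻¹⁰ > Ksp = 3.6×10⁻¹², so the solution is supersaturated and Mg(OH)₂ precipitates.

Yes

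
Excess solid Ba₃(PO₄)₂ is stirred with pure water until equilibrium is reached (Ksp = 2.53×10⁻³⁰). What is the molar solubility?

4.72×10⁻⁷ M

Ba₃(PO₄)₂(s) ⇌ 3 Ba²⁺(aq) + 2 PO₄³⁻(aq)
For each mole of Ba₃(PO₄)₂ that dissolves per liter, [Ba²⁺] = 3s and [PO₄³⁻] = 2s; let s denote this solubility.
Ksp = [Ba²⁺]^3[PO₄³⁻]^2 = (3s)^3 · (2s)^2 = 108s^5
108s^5 = 2.53×10⁻³⁰  ⇒  s^5 = 2.34×10⁻³²
s = 4.72×10⁻⁷ M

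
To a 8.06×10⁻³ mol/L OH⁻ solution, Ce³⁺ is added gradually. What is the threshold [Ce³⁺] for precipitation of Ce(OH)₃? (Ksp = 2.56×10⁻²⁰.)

Precipitation begins when Q = Ksp.
Ce(OH)₃(s) ⇌ Ce³⁺(aq) + 3 OH⁻(aq)
Ksp = [Ce³⁺][OH⁻]^3 = [Ce³⁺](8.06×10⁻³)^3
[Ce³⁺] = 2.56×10⁻²⁰ / (8.06×10⁻³)^3 = 4.89×10⁻¹⁴
[Ce³⁺] = 4.89×10⁻¹⁴ mol/L

4.89×10⁻¹⁴ M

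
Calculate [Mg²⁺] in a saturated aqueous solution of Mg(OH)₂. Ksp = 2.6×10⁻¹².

Mg(OH)₂(s) ⇌ Mg²⁺(aq) + 2 OH⁻(aq)
Let s be the molar solubility. Then [Mg²⁺] = s and [OH⁻] = 2s.
Ksp = [Mg²⁺][OH⁻]^2 = s · (2s)^2 = 4s^3 = 2.6×10⁻¹²
s = 8.7×10⁻⁵ mol/L
[Mg²⁺] = s = 8.7×10⁻⁵ mol/L

8.7×10⁻⁵ M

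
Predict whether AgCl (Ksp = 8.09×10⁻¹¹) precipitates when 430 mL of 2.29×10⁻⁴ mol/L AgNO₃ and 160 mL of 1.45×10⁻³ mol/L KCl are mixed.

Yes

After mixing, V = 430 mL + 160 mL = 590 mL.
[Ag⁺] = (2.29×10⁻⁴)(430)/590 = 1.67×10⁻⁴ mol/L
[Cl⁻] = (1.45×10⁻³)(160)/590 = 3.93×10⁻⁴ mol/L
Q = [Ag⁺][Cl⁻] = 6.56×10⁻⁸
Since Q (6.56×10⁻⁸) exceeds Ksp (8.09×10⁻¹¹), AgCl will precipitate.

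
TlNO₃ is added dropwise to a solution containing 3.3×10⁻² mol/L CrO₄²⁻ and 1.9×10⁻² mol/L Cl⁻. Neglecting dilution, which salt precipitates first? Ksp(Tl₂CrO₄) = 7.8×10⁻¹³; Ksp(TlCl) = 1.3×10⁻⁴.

Tl₂CrO₄

Each salt precipitates once Q = Ksp for that salt.
For Tl₂CrO₄: [Tl⁺] = (Ksp/[CrO₄²⁻])^(1/2) = 4.9×10⁻⁶ mol/L
For TlCl: [Tl⁺] = (Ksp/[Cl⁻]) = 6.8×10⁻³ mol/L
Tl₂CrO₄ requires the lower [Tl⁺], so it precipitates first.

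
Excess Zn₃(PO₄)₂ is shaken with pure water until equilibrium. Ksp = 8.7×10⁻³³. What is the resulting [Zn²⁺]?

Zn₃(PO₄)₂(s) ⇌ 3 Zn²⁺(aq) + 2 PO₄³⁻(aq)
Let s be the molar solubility. Then [Zn²⁺] = 3s and [PO₄³⁻] = 2s.
Ksp = [Zn²⁺]^3[PO₄³⁻]^2 = (3s)^3 · (2s)^2 = 108s^5 = 8.7×10⁻³³
s = 1.5×10⁻⁷ mol/L
[Zn²⁺] = 3s = 4.6×10⁻⁷ mol/L

4.6×10⁻⁷ M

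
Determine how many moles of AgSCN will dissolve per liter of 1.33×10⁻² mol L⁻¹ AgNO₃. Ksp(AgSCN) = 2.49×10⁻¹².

AgSCN(s) ⇌ Ag⁺(aq) + SCN⁻(aq)
With Ag⁺ already at 1.33×10⁻² mol L⁻¹ and s small, take [Ag⁺] ≈ 1.33×10⁻² mol L⁻¹ and [SCN⁻] = s.
Ksp = [Ag⁺][SCN⁻] = (1.33×10⁻²)s
s = 2.49×10⁻¹² / (1.33×10⁻²) = 1.87×10⁻¹⁰
s = 1.87×10⁻¹⁰ mol L⁻¹

1.87×10⁻¹⁰ M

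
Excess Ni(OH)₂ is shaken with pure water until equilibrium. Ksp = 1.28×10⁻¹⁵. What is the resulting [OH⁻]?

1.37×10⁻⁵ M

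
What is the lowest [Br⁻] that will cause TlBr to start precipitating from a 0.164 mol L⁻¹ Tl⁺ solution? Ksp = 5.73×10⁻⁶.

A salt starts to precipitate once the ion product Q reaches its Ksp.
TlBr(s) ⇌ Tl⁺(aq) + Br⁻(aq)
Ksp = [Tl⁺][Br⁻] = [Br⁻](0.164)
[Br⁻] = 5.73×10⁻⁶ / (0.164) = 3.49×10⁻⁵
[Br⁻] = 3.49×10⁻⁵ mol L⁻¹

3.49×10⁻⁵ M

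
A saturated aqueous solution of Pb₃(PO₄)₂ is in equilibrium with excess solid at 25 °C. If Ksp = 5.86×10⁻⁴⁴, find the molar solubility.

Pb₃(PO₄)₂(s) ⇌ 3 Pb²⁺(aq) + 2 PO₄³⁻(aq)
For each mole of Pb₃(PO₄)₂ that dissolves per liter, [Pb²⁺] = 3s and [PO₄³⁻] = 2s; let s denote this solubility.
Ksp = [Pb²⁺]^3[PO₄³⁻]^2 = (3s)^3 · (2s)^2 = 108s^5
108s^5 = 5.86×10⁻⁴⁴  ⇒  s^5 = 5.43×10⁻⁴⁶
Taking the 5th root, s = 8.85×10⁻¹⁰ mol/L.

8.85×10⁻¹⁰ M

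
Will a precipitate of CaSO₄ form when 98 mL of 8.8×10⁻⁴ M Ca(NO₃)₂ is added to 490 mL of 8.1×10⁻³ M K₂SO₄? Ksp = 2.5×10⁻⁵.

No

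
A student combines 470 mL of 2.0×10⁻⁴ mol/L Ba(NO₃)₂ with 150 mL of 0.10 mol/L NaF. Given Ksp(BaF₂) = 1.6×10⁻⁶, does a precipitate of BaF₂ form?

The combined volume is 620 mL.
[Ba²⁺] = (2.0×10⁻⁴)(470)/620 = 1.5×10⁻⁴ mol/L
[F⁻] = (0.10)(150)/620 = 2.4×10⁻² mol/L
Q = [Ba²⁺][F⁻]^2 = 8.9×10⁻⁸
Since Q (8.9×10⁻⁸) is less than Ksp (1.6×10⁻⁶), no BaF₂ precipitates.

No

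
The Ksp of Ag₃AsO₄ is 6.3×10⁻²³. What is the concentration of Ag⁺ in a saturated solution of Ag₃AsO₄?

3.7×10⁻⁶ M

Ag₃AsO₄(s) ⇌ 3 Ag⁺(aq) + AsO₄³⁻(aq)
Let s be the molar solubility. Then [Ag⁺] = 3s and [AsO₄³⁻] = s.
Ksp = [Ag⁺]^3[AsO₄³⁻] = (3s)^3 · s = 27s^4 = 6.3×10⁻²³
s = 1.2×10⁻⁶ mol/L
[Ag⁺] = 3s = 3.7×10⁻⁶ mol/L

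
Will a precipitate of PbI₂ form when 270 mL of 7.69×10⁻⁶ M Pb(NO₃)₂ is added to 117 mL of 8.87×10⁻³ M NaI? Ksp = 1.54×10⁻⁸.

No

The combined volume is 387 mL.
[Pb²⁺] = (7.69×10⁻⁶)(270)/387 = 5.37×10⁻⁶ M
[I⁻] = (8.87×10⁻³)(117)/387 = 2.68×10⁻³ M
Q = [Pb²⁺][I⁻]^2 = 3.86×10⁻¹¹
Since Q (3.86×10⁻¹¹) is less than Ksp (1.54×10⁻⁸), no PbI₂ precipitates.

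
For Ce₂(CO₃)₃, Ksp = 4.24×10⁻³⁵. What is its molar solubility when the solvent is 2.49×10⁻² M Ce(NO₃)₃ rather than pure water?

Ce₂(CO₃)₃(s) ⇌ 2 Ce³⁺(aq) + 3 CO₃²⁻(aq)
Ce³⁺ is already present at 2.49×10⁻² M. If s mol/L of Ce₂(CO₃)₃ dissolves, [CO₃²⁻] = 3s while [Ce³⁺] ≈ 2.49×10⁻² M.
Ksp = [Ce³⁺]^2[CO₃²⁻]^3 = (2.49×10⁻²)^2(3s)^3
(3s)^3 = 4.24×10⁻³⁵ / (2.49×10⁻²)^2 = 6.84×10⁻³²
s = 1.36×10⁻¹¹ M

1.36×10⁻¹¹ M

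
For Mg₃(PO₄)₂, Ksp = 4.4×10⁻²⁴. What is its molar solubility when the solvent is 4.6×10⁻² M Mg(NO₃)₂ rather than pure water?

Mg₃(PO₄)₂(s) ⇌ 3 Mg²⁺(aq) + 2 PO₄³⁻(aq)
Let s be the solubility of Mg₃(PO₄)₂ here. The common ion gives [Mg²⁺] ≈ 4.6×10⁻² M, and [PO₄³⁻] = 2s.
Ksp = [Mg²⁺]^3[PO₄³⁻]^2 = (4.6×10⁻²)^3(2s)^2
(2s)^2 = 4.4×10⁻²⁴ / (4.6×10⁻²)^3 = 4.5×10⁻²⁰
s = 1.1×10⁻¹⁰ M

1.1×10⁻¹⁰ M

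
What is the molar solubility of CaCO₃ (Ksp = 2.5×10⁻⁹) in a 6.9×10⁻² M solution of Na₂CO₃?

3.6×10⁻⁸ M

CaCO₃(s) ⇌ Ca²⁺(aq) + CO₃²⁻(aq)
With CO₃²⁻ already at 6.9×10⁻² M and s small, take [CO₃²⁻] ≈ 6.9×10⁻² M and [Ca²⁺] = s.
Ksp = [Ca²⁺][CO₃²⁻] = s(6.9×10⁻²)
s = 2.5×10⁻⁹ / (6.9×10⁻²) = 3.6×10⁻⁸
s = 3.6×10⁻⁸ M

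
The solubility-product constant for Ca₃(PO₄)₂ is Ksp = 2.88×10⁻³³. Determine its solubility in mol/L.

1.22×10⁻⁷ M

Ca₃(PO₄)₂(s) ⇌ 3 Ca²⁺(aq) + 2 PO₄³⁻(aq)
Call the molar solubility s, so that [Ca²⁺] = 3s and [PO₄³⁻] = 2s.
Ksp = [Ca²⁺]^3[PO₄³⁻]^2 = (3s)^3 · (2s)^2 = 108s^5
108s^5 = 2.88×10⁻³³  ⇒  s^5 = 2.67×10⁻³⁵
s = 1.22×10⁻⁷ M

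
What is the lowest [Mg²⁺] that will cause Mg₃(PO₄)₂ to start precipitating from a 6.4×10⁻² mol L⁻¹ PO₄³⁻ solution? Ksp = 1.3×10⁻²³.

1.5×10⁻⁷ M

A salt starts to precipitate once the ion product Q reaches its Ksp.
Mg₃(PO₄)₂(s) ⇌ 3 Mg²⁺(aq) + 2 PO₄³⁻(aq)
Ksp = [Mg²⁺]^3[PO₄³⁻]^2 = [Mg²⁺]^3(6.4×10⁻²)^2
[Mg²⁺]^3 = 1.3×10⁻²³ / (6.4×10⁻²)^2 = 3.2×10⁻²¹
[Mg²⁺] = 1.5×10⁻⁷ mol L⁻¹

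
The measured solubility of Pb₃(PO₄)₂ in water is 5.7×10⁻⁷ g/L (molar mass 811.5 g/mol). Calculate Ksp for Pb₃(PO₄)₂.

Ksp = 1.8×10⁻⁴⁴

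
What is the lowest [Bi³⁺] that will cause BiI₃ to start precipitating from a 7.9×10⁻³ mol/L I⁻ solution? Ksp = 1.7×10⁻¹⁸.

3.4×10⁻¹² M

Each salt precipitates once Q = Ksp for that salt.
BiI₃(s) ⇌ Bi³⁺(aq) + 3 I⁻(aq)
Ksp = [Bi³⁺][I⁻]^3 = [Bi³⁺](7.9×10⁻³)^3
[Bi³⁺] = 1.7×10⁻¹⁸ / (7.9×10⁻³)^3 = 3.4×10⁻¹²
[Bi³⁺] = 3.4×10⁻¹² mol/L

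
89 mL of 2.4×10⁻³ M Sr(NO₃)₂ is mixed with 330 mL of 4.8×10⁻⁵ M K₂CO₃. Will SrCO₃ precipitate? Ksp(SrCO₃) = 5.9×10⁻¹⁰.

Total volume after mixing = 89 + 330 = 419 mL.
[Sr²⁺] = (2.4×10⁻³)(89)/419 = 5.1×10⁻⁴ M
[CO₃²⁻] = (4.8×10⁻⁵)(330)/419 = 3.8×10⁻⁵ M
Q = [Sr²⁺][CO₃²⁻] = 1.9×10⁻⁸
Because Q > Ksp (1.9×10⁻⁸ vs 5.9×10⁻¹⁰), a precipitate of SrCO₃ forms.

Yes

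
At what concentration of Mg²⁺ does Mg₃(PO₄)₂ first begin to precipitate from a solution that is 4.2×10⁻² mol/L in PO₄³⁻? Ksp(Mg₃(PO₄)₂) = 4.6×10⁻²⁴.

1.4×10⁻⁷ M

A salt starts to precipitate once the ion product Q reaches its Ksp.
Mg₃(PO₄)₂(s) ⇌ 3 Mg²⁺(aq) + 2 PO₄³⁻(aq)
Ksp = [Mg²⁺]^3[PO₄³⁻]^2 = [Mg²⁺]^3(4.2×10⁻²)^2
[Mg²⁺]^3 = 4.6×10⁻²⁴ / (4.2×10⁻²)^2 = 2.6×10⁻²¹
[Mg²⁺] = 1.4×10⁻⁷ mol/L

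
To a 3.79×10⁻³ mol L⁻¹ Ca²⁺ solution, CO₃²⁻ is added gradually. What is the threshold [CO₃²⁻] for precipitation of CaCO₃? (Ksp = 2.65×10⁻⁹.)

6.99×10⁻⁷ M

Each salt precipitates once Q = Ksp for that salt.
CaCO₃(s) ⇌ Ca²⁺(aq) + CO₃²⁻(aq)
Ksp = [Ca²⁺][CO₃²⁻] = [CO₃²⁻](3.79×10⁻³)
[CO₃²⁻] = 2.65×10⁻⁹ / (3.79×10⁻³) = 6.99×10⁻⁷
[CO₃²⁻] = 6.99×10⁻⁷ mol L⁻¹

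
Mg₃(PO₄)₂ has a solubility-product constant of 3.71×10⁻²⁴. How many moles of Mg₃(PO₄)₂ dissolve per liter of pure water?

Mg₃(PO₄)₂(s) ⇌ 3 Mg²⁺(aq) + 2 PO₄³⁻(aq)
For each mole of Mg₃(PO₄)₂ that dissolves per liter, [Mg²⁺] = 3s and [PO₄³⁻] = 2s; let s denote this solubility.
Ksp = [Mg²⁺]^3[PO₄³⁻]^2 = (3s)^3 · (2s)^2 = 108s^5
108s^5 = 3.71×10⁻²⁴  ⇒  s^5 = 3.44×10⁻²⁶
s = 8.08×10⁻⁶ mol L⁻¹

8.08×10⁻⁶ M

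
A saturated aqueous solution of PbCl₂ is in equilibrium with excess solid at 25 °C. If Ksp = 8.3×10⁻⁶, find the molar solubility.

1.3×10⁻² M

PbCl₂(s) ⇌ Pb²⁺(aq) + 2 Cl⁻(aq)
Let s be the molar solubility. Then [Pb²⁺] = s and [Cl⁻] = 2s.
Ksp = [Pb²⁺][Cl⁻]^2 = s · (2s)^2 = 4s^3
4s^3 = 8.3×10⁻⁶  ⇒  s^3 = 2.1×10⁻⁶
s = 1.3×10⁻² mol L⁻¹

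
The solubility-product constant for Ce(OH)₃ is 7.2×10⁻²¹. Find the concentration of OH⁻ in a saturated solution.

Ce(OH)₃(s) ⇌ Ce³⁺(aq) + 3 OH⁻(aq)
If s mol/L of Ce(OH)₃ dissolves, [Ce³⁺] = s and [OH⁻] = 3s.
Ksp = [Ce³⁺][OH⁻]^3 = s · (3s)^3 = 27s^4 = 7.2×10⁻²¹
s = 4.0×10⁻⁶ mol/L
[OH⁻] = 3s = 1.2×10⁻⁵ mol/L

1.2×10⁻⁵ M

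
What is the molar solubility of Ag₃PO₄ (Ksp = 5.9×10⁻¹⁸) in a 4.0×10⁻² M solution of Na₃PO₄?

1.8×10⁻⁶ M

Ag₃PO₄(s) ⇌ 3 Ag⁺(aq) + PO₄³⁻(aq)
The solution already contains PO₄³⁻ at 4.0×10⁻² M. Let s be the molar solubility of Ag₃PO₄.
[PO₄³⁻] ≈ 4.0×10⁻² M (common ion dominates); [Ag⁺] = 3s.
Ksp = [Ag⁺]^3[PO₄³⁻] = (3s)^3(4.0×10⁻²)
(3s)^3 = 5.9×10⁻¹⁸ / (4.0×10⁻²) = 1.5×10⁻¹⁶
s = 1.8×10⁻⁶ M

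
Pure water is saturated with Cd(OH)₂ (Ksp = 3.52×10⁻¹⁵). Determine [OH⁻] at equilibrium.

1.92×10⁻⁵ M

Cd(OH)₂(s) ⇌ Cd²⁺(aq) + 2 OH⁻(aq)
Let s be the molar solubility. Then [Cd²⁺] = s and [OH⁻] = 2s.
Ksp = [Cd²⁺][OH⁻]^2 = s · (2s)^2 = 4s^3 = 3.52×10⁻¹⁵
s = 9.58×10⁻⁶ mol L⁻¹
[OH⁻] = 2s = 1.92×10⁻⁵ mol L⁻¹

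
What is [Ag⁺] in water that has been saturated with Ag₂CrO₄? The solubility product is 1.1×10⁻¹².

Ag₂CrO₄(s) ⇌ 2 Ag⁺(aq) + CrO₄²⁻(aq)
If s mol/L of Ag₂CrO₄ dissolves, [Ag⁺] = 2s and [CrO₄²⁻] = s.
Ksp = [Ag⁺]^2[CrO₄²⁻] = (2s)^2 · s = 4s^3 = 1.1×10⁻¹²
s = 6.5×10⁻⁵ mol/L
[Ag⁺] = 2s = 1.3×10⁻⁴ mol/L

1.3×10⁻⁴ M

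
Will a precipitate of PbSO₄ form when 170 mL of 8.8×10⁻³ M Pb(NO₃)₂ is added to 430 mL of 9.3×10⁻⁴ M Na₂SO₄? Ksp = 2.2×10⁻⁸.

After mixing, V = 170 mL + 430 mL = 600 mL.
[Pb²⁺] = (8.8×10⁻³)(170)/600 = 2.5×10⁻³ M
[SO₄²⁻] = (9.3×10⁻⁴)(430)/600 = 6.7×10⁻⁴ M
Q = [Pb²⁺][SO₄²⁻] = 1.7×10⁻⁶
Since Q (1.7×10⁻⁶) exceeds Ksp (2.2×10⁻⁸), PbSO₄ will precipitate.

Yes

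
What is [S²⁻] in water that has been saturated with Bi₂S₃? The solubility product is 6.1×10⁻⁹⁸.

Bi₂S₃(s) ⇌ 2 Bi³⁺(aq) + 3 S²⁻(aq)
With molar solubility s: [Bi³⁺] = 2s, [S²⁻] = 3s.
Ksp = [Bi³⁺]^2[S²⁻]^3 = (2s)^2 · (3s)^3 = 108s^5 = 6.1×10⁻⁹⁸
s = 1.4×10⁻²⁰ M
[S²⁻] = 3s = 4.2×10⁻²⁰ M

4.2×10⁻²⁰ M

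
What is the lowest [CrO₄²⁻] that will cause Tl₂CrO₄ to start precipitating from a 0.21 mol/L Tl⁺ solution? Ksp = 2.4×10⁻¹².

A salt starts to precipitate once the ion product Q reaches its Ksp.
Tl₂CrO₄(s) ⇌ 2 Tl⁺(aq) + CrO₄²⁻(aq)
Ksp = [Tl⁺]^2[CrO₄²⁻] = [CrO₄²⁻](0.21)^2
[CrO₄²⁻] = 2.4×10⁻¹² / (0.21)^2 = 5.4×10⁻¹¹
[CrO₄²⁻] = 5.4×10⁻¹¹ mol/L

5.4×10⁻¹¹ M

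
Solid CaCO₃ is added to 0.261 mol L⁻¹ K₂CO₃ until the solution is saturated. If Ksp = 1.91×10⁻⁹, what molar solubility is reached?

7.32×10⁻⁹ M

CaCO₃(s) ⇌ Ca²⁺(aq) + CO₃²⁻(aq)
Let s be the solubility of CaCO₃ here. The common ion gives [CO₃²⁻] ≈ 0.261 mol L⁻¹, and [Ca²⁺] = s.
Ksp = [Ca²⁺][CO₃²⁻] = s(0.261)
s = 1.91×10⁻⁹ / (0.261) = 7.32×10⁻⁹
s = 7.32×10⁻⁹ mol L⁻¹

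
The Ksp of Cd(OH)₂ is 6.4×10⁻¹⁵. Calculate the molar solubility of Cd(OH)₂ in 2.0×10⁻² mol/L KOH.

Cd(OH)₂(s) ⇌ Cd²⁺(aq) + 2 OH⁻(aq)
The solution already contains OH⁻ at 2.0×10⁻² mol/L. Let s be the molar solubility of Cd(OH)₂.
[OH⁻] ≈ 2.0×10⁻² mol/L (common ion dominates); [Cd²⁺] = s.
Ksp = [Cd²⁺][OH⁻]^2 = s(2.0×10⁻²)^2
s = 6.4×10⁻¹⁵ / (2.0×10⁻²)^2 = 1.6×10⁻¹¹
s = 1.6×10⁻¹¹ mol/L

1.6×10⁻¹¹ M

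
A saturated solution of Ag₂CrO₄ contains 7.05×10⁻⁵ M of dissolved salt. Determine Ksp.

Ksp = 1.40×10⁻¹²

Ag₂CrO₄(s) ⇌ 2 Ag⁺(aq) + CrO₄²⁻(aq)
With molar solubility s: [Ag⁺] = 2s, [CrO₄²⁻] = s.
Ksp = [Ag⁺]^2[CrO₄²⁻] = (2s)^2 · s = 4s^3
Ksp = 4 × (7.05×10⁻⁵)^3 = 1.40×10⁻¹²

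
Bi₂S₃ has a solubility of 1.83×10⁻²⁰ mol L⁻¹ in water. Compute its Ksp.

Ksp = 2.22×10⁻⁹⁷

Bi₂S₃(s) ⇌ 2 Bi³⁺(aq) + 3 S²⁻(aq)
If s mol/L of Bi₂S₃ dissolves, [Bi³⁺] = 2s and [S²⁻] = 3s.
Ksp = [Bi³⁺]^2[S²⁻]^3 = (2s)^2 · (3s)^3 = 108s^5
Ksp = 108 × (1.83×10⁻²⁰)^5 = 2.22×10⁻⁹⁷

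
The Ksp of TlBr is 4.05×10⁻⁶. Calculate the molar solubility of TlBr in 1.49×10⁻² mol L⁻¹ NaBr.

2.72×10⁻⁴ M

TlBr(s) ⇌ Tl⁺(aq) + Br⁻(aq)
Br⁻ is already present at 1.49×10⁻² mol L⁻¹. If s mol/L of TlBr dissolves, [Tl⁺] = s while [Br⁻] ≈ 1.49×10⁻² mol L⁻¹.
Ksp = [Tl⁺][Br⁻] = s(1.49×10⁻²)
s = 4.05×10⁻⁶ / (1.49×10⁻²) = 2.72×10⁻⁴
s = 2.72×10⁻⁴ mol L⁻¹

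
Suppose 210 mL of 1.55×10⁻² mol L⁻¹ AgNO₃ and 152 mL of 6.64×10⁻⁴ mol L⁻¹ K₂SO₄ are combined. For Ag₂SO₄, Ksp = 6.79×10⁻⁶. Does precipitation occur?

No

The combined volume is 362 mL.
[Ag⁺] = (1.55×10⁻²)(210)/362 = 8.99×10⁻³ mol L⁻¹
[SO₄²⁻] = (6.64×10⁻⁴)(152)/362 = 2.79×10⁻⁴ mol L⁻¹
Q = [Ag⁺]^2[SO₄²⁻] = 2.25×10⁻⁸
Q < Ksp (2.25×10⁻⁸ vs 6.79×10⁻⁶); the solution remains unsaturated and no precipitate forms.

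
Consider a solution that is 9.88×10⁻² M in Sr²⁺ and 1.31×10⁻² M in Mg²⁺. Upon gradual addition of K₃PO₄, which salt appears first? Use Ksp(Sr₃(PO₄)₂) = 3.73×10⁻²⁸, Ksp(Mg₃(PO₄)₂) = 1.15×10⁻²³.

Sr₃(PO₄)₂

Precipitation of each salt begins when its ion product equals Ksp.
For Sr₃(PO₄)₂: [PO₄³⁻] = (Ksp/[Sr²⁺]^3)^(1/2) = 6.22×10⁻¹³ M
For Mg₃(PO₄)₂: [PO₄³⁻] = (Ksp/[Mg²⁺]^3)^(1/2) = 2.26×10⁻⁹ M
Since Sr₃(PO₄)₂ needs less PO₄³⁻ to reach saturation, it precipitates first.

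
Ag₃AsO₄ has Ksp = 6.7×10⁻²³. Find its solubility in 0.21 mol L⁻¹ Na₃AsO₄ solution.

Ag₃AsO₄(s) ⇌ 3 Ag⁺(aq) + AsO₄³⁻(aq)
Let s be the solubility of Ag₃AsO₄ here. The common ion gives [AsO₄³⁻] ≈ 0.21 mol L⁻¹, and [Ag⁺] = 3s.
Ksp = [Ag⁺]^3[AsO₄³⁻] = (3s)^3(0.21)
(3s)^3 = 6.7×10⁻²³ / (0.21) = 3.2×10⁻²²
s = 2.3×10⁻⁸ mol L⁻¹

2.3×10⁻⁸ M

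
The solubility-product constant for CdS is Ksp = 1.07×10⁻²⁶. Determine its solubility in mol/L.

1.03×10⁻¹³ M

CdS(s) ⇌ Cd²⁺(aq) + S²⁻(aq)
With molar solubility s: [Cd²⁺] = s, [S²⁻] = s.
Ksp = [Cd²⁺][S²⁻] = s · s = s^2
s^2 = 1.07×10⁻²⁶
s = 1.03×10⁻¹³ M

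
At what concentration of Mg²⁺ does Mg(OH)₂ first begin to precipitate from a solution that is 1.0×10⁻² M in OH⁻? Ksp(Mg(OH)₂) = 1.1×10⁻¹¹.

The threshold for precipitation is Q = Ksp.
Mg(OH)₂(s) ⇌ Mg²⁺(aq) + 2 OH⁻(aq)
Ksp = [Mg²⁺][OH⁻]^2 = [Mg²⁺](1.0×10⁻²)^2
[Mg²⁺] = 1.1×10⁻¹¹ / (1.0×10⁻²)^2 = 1.1×10⁻⁷
[Mg²⁺] = 1.1×10⁻⁷ M

1.1×10⁻⁷ M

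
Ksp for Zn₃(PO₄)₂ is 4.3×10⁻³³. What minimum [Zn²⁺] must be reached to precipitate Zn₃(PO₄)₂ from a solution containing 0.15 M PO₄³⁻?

5.8×10⁻¹¹ M

The threshold for precipitation is Q = Ksp.
Zn₃(PO₄)₂(s) ⇌ 3 Zn²⁺(aq) + 2 PO₄³⁻(aq)
Ksp = [Zn²⁺]^3[PO₄³⁻]^2 = [Zn²⁺]^3(0.15)^2
[Zn²⁺]^3 = 4.3×10⁻³³ / (0.15)^2 = 1.9×10⁻³¹
[Zn²⁺] = 5.8×10⁻¹¹ M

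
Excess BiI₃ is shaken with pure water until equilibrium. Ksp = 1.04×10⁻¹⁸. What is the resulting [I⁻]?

BiI₃(s) ⇌ Bi³⁺(aq) + 3 I⁻(aq)
Call the molar solubility s, so that [Bi³⁺] = s and [I⁻] = 3s.
Ksp = [Bi³⁺][I⁻]^3 = s · (3s)^3 = 27s^4 = 1.04×10⁻¹⁸
s = 1.40×10⁻⁵ mol L⁻¹
[I⁻] = 3s = 4.20×10⁻⁵ mol L⁻¹

4.20×10⁻⁵ M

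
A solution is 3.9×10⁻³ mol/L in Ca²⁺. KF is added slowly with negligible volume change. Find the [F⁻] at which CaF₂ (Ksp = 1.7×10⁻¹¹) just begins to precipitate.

A salt starts to precipitate once the ion product Q reaches its Ksp.
CaF₂(s) ⇌ Ca²⁺(aq) + 2 F⁻(aq)
Ksp = [Ca²⁺][F⁻]^2 = [F⁻]^2(3.9×10⁻³)
[F⁻]^2 = 1.7×10⁻¹¹ / (3.9×10⁻³) = 4.4×10⁻⁹
[F⁻] = 6.6×10⁻⁵ mol/L

6.6×10⁻⁵ M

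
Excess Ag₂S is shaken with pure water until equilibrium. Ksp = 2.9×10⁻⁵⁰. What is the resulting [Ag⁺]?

Ag₂S(s) ⇌ 2 Ag⁺(aq) + S²⁻(aq)
For each mole of Ag₂S that dissolves per liter, [Ag⁺] = 2s and [S²⁻] = s; let s denote this solubility.
Ksp = [Ag⁺]^2[S²⁻] = (2s)^2 · s = 4s^3 = 2.9×10⁻⁵⁰
s = 1.9×10⁻¹⁷ mol/L
[Ag⁺] = 2s = 3.9×10⁻¹⁷ mol/L

3.9×10⁻¹⁷ M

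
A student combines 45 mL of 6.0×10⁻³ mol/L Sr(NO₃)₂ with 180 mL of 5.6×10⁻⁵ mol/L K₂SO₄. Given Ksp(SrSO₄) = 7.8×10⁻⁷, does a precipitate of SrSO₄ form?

No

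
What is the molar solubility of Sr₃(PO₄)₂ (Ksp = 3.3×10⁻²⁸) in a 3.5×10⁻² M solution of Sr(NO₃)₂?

1.4×10⁻¹² M

Sr₃(PO₄)₂(s) ⇌ 3 Sr²⁺(aq) + 2 PO₄³⁻(aq)
With Sr²⁺ already at 3.5×10⁻² M and s small, take [Sr²⁺] ≈ 3.5×10⁻² M and [PO₄³⁻] = 2s.
Ksp = [Sr²⁺]^3[PO₄³⁻]^2 = (3.5×10⁻²)^3(2s)^2
(2s)^2 = 3.3×10⁻²⁸ / (3.5×10⁻²)^3 = 7.7×10⁻²⁴
s = 1.4×10⁻¹² M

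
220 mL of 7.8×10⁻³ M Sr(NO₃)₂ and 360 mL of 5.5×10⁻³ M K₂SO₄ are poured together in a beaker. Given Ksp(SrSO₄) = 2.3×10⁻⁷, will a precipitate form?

Yes

Total volume after mixing = 220 + 360 = 580 mL.
[Sr²⁺] = (7.8×10⁻³)(220)/580 = 3.0×10⁻³ M
[SO₄²⁻] = (5.5×10⁻³)(360)/580 = 3.4×10⁻³ M
Q = [Sr²⁺][SO₄²⁻] = 1.0×10⁻⁵
Since Q (1.0×10⁻⁵) exceeds Ksp (2.3×10⁻⁷), SrSO₄ will precipitate.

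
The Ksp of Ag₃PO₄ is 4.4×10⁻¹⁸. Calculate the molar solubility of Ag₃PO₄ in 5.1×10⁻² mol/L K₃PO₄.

Ag₃PO₄(s) ⇌ 3 Ag⁺(aq) + PO₄³⁻(aq)
The solution already contains PO₄³⁻ at 5.1×10⁻² mol/L. Let s be the molar solubility of Ag₃PO₄.
[PO₄³⁻] ≈ 5.1×10⁻² mol/L (common ion dominates); [Ag⁺] = 3s.
Ksp = [Ag⁺]^3[PO₄³⁻] = (3s)^3(5.1×10⁻²)
(3s)^3 = 4.4×10⁻¹⁸ / (5.1×10⁻²) = 8.6×10⁻¹⁷
s = 1.5×10⁻⁶ mol/L

1.5×10⁻⁶ M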